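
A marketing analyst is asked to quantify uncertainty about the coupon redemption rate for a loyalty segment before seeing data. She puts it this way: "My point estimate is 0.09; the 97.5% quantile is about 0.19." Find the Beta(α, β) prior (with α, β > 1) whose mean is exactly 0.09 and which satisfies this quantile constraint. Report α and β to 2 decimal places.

α ≈ 3.91, β ≈ 39.57

With mean 0.09 fixed, write α = 0.09s, β = 0.91s where s = α+β.
Need P(θ < 0.19) = 0.975 under Beta(0.09s, 0.91s). Normal approximation: (q−m)/√(m(1−m)/s) ≈ z_{0.975} = 1.96, so s ≈ 0.09·0.91·(1.96)²/(0.19−0.09)² = 31.5.
At s = 31.5: P(θ<0.19) ≈ 0.956. Adjusting to match 0.975 gives s ≈ 43.49.
So α = 0.09·43.49 ≈ 3.91, β = 0.91·43.49 ≈ 39.57.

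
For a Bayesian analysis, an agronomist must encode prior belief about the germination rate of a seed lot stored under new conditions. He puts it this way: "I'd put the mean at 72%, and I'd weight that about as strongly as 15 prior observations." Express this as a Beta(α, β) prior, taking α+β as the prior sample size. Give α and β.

Under the effective-sample-size interpretation, Beta(α, β) has prior mean α/(α+β) and prior sample size α+β.
So α+β = 15 and α/(α+β) = 0.72, giving α = 0.72·15 = 10.8 and β = 15 − 10.8 = 4.2.

α = 10.8, β = 4.2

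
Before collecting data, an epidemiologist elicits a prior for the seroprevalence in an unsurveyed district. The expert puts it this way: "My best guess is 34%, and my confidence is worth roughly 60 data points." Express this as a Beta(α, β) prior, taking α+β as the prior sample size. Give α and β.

α = 20.4, β = 39.6

Under the effective-sample-size interpretation, Beta(α, β) has prior mean α/(α+β) and prior sample size α+β.
So α+β = 60 and α/(α+β) = 0.34, giving α = 0.34·60 = 20.4 and β = 60 − 20.4 = 39.6.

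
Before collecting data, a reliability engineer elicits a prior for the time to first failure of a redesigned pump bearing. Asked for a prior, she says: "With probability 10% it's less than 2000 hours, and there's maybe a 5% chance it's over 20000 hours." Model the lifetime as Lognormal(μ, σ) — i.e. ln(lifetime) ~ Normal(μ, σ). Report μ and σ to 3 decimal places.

μ ≈ 8.609, σ ≈ 0.787

If T ~ Lognormal(μ,σ) then ln T ~ Normal(μ,σ), so the p-quantile of ln T is μ + z_p·σ.
ln(2000) = 7.601 and ln(20000) = 9.903; z_{0.1} = -1.282, z_{0.95} = 1.645.
σ = (9.903 − 7.601)/(1.645 − (-1.282)) = 0.787.
μ = 7.601 − (-1.282)·0.787 = 8.609.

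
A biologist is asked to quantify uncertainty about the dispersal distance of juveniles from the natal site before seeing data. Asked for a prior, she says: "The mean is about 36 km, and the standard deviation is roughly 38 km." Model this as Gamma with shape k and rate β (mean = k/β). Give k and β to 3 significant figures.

For Gamma(k, rate β): mean = k/β, variance = k/β², so CV = 1/√k.
CV = SD/mean = 38/36 = 1.056, hence k = 1/CV² = 0.898.
Then β = k/mean = 0.898/36 = 0.0249.

k ≈ 0.898, β ≈ 0.0249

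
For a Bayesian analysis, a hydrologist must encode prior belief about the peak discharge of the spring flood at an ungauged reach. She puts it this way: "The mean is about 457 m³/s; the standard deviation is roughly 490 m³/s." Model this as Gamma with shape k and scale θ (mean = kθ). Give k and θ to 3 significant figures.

For Gamma(k, scale θ): mean = kθ, variance = kθ², so CV = 1/√k.
CV = SD/mean = 490/457 = 1.072, hence k = 1/CV² = 0.87.
Then θ = mean/k = 457/0.87 = 525.

k ≈ 0.87, θ ≈ 525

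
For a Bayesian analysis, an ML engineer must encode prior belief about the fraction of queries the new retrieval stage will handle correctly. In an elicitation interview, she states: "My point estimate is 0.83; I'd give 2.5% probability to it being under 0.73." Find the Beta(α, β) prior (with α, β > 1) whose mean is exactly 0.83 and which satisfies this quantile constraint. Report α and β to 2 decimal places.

With mean 0.83 fixed, write α = 0.83s, β = 0.17s where s = α+β.
Need P(θ < 0.73) = 0.025 under Beta(0.83s, 0.17s). Normal approximation: (q−m)/√(m(1−m)/s) ≈ z_{0.025} = -1.96, so s ≈ 0.83·0.17·(-1.96)²/(0.73−0.83)² = 54.2.
At s = 54.2: P(θ<0.73) ≈ 0.035. Adjusting to match 0.025 gives s ≈ 64.45.
So α = 0.83·64.45 ≈ 53.49, β = 0.17·64.45 ≈ 10.96.

α ≈ 53.49, β ≈ 10.96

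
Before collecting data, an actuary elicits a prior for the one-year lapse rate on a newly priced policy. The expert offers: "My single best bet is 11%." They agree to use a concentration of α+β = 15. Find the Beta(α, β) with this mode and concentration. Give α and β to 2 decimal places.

α = 2.43, β = 12.57

For α,β > 1 the Beta mode is (α−1)/(α+β−2). With α+β = 15, the mode is (α−1)/13.
Set (α−1)/13 = 0.11 → α = 1 + 0.11·13 = 2.43.
β = 15 − α = 12.57.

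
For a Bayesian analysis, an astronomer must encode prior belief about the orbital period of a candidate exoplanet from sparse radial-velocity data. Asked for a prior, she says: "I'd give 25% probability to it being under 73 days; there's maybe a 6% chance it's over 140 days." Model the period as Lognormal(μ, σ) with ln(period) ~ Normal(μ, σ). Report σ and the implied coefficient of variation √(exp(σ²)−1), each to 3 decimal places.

σ ≈ 0.292, CV ≈ 0.298

If T ~ Lognormal(μ,σ) then ln T ~ Normal(μ,σ), so the p-quantile of ln T is μ + z_p·σ.
ln(73) = 4.29 and ln(140) = 4.942; z_{0.25} = -0.6745, z_{0.94} = 1.555.
σ = (4.942 − 4.29)/(1.555 − (-0.6745)) = 0.292.
μ = 4.29 − (-0.6745)·0.292 = 4.487.
CV = √(exp(σ²)−1) = √(exp(0.0853)−1) = 0.298.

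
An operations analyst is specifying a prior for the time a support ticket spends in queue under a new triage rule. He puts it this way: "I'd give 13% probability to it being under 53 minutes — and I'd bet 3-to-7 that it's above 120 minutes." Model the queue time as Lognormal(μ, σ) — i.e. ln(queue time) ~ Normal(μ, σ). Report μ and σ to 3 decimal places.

μ ≈ 4.528, σ ≈ 0.495

If T ~ Lognormal(μ,σ) then ln T ~ Normal(μ,σ), so the p-quantile of ln T is μ + z_p·σ.
ln(53) = 3.97 and ln(120) = 4.787; z_{0.13} = -1.126, z_{0.7} = 0.5244.
σ = (4.787 − 3.97)/(0.5244 − (-1.126)) = 0.495.
μ = 3.97 − (-1.126)·0.495 = 4.528.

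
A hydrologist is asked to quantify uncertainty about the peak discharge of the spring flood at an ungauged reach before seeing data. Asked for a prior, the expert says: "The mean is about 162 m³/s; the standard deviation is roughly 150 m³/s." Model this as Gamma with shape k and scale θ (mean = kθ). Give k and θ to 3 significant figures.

For Gamma(k, scale θ): mean = kθ, variance = kθ², so CV = 1/√k.
CV = SD/mean = 150/162 = 0.9259, hence k = 1/CV² = 1.17.
Then θ = mean/k = 162/1.17 = 139.

k ≈ 1.17, θ ≈ 139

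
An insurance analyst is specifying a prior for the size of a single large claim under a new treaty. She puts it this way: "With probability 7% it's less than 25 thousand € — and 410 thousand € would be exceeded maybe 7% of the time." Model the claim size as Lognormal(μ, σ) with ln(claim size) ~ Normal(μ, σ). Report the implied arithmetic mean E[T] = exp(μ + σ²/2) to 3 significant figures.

If T ~ Lognormal(μ,σ) then ln T ~ Normal(μ,σ), so the p-quantile of ln T is μ + z_p·σ.
ln(25) = 3.219 and ln(410) = 6.016; z_{0.07} = -1.476, z_{0.93} = 1.476.
σ = (6.016 − 3.219)/(1.476 − (-1.476)) = 0.948.
μ = 3.219 − (-1.476)·0.948 = 4.618.
E[T] = exp(μ + σ²/2) = exp(4.618 + 0.4491) = 159 thousand €.

E[T] ≈ 159 thousand €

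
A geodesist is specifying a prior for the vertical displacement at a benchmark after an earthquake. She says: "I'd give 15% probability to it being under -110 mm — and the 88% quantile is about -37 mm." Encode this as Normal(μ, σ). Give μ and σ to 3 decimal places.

μ = -75.787, σ = 33.010

The p-quantile of Normal(μ,σ) is μ + z_p·σ, with z_{0.15} = -1.036 and z_{0.88} = 1.175.
Eliminate σ: μ = (z₂·x₁ − z₁·x₂)/(z₂ − z₁) = (1.175·-110 − (-1.036)·-37)/2.211 = -75.787.
Then σ = (x₂ − x₁)/(z₂ − z₁) = (-37 − -110)/2.211 = 33.010.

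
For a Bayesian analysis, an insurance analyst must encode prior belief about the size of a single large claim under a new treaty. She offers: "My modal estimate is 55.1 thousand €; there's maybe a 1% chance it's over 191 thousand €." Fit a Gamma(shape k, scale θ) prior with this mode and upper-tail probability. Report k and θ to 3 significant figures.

Gamma(k,θ) with k>1 has mode (k−1)θ, so θ = 55.1/(k−1).
Need P(X < 191) = 0.99 with θ tied to k this way. Start at k = 2, θ = 55.1: P(X<191) ≈ 0.861.
Too low — raise k to concentrate. Iterating converges to k ≈ 3.81.
Then θ = 55.1/(3.81−1) ≈ 19.6.

k ≈ 3.81, θ ≈ 19.6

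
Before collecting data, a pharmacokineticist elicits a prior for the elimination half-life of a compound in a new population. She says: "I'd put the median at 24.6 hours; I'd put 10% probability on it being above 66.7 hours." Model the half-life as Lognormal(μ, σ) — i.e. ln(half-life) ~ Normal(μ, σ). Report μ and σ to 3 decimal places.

μ ≈ 3.203, σ ≈ 0.778

If T ~ Lognormal(μ,σ) then ln T ~ Normal(μ,σ), so the p-quantile of ln T is μ + z_p·σ.
ln(24.6) = 3.203 and ln(66.7) = 4.2; z_{0.5} = 0, z_{0.9} = 1.282.
σ = (4.2 − 3.203)/(1.282 − (0)) = 0.778.
μ = 3.203 − (0)·0.778 = 3.203.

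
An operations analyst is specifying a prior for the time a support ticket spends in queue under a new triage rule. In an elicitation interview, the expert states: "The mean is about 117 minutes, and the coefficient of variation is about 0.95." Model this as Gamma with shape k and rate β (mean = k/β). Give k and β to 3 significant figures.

For Gamma(k, rate β): mean = k/β, variance = k/β², so CV = 1/√k.
CV = 0.95, hence k = 1/CV² = 1.11.
Then β = k/mean = 1.11/117 = 0.00947.

k ≈ 1.11, β ≈ 0.00947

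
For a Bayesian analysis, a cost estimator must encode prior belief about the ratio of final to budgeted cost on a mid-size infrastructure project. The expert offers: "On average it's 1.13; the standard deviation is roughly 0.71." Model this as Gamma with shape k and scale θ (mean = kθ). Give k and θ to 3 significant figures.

k ≈ 2.53, θ ≈ 0.446

For Gamma(k, scale θ): mean = kθ, variance = kθ², so CV = 1/√k.
CV = SD/mean = 0.71/1.13 = 0.6283, hence k = 1/CV² = 2.53.
Then θ = mean/k = 1.13/2.53 = 0.446.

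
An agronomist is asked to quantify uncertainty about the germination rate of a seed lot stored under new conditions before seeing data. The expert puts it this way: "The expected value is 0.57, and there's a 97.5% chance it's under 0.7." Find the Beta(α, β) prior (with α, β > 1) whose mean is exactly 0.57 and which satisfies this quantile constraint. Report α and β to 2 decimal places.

α ≈ 29.71, β ≈ 22.42

With mean 0.57 fixed, write α = 0.57s, β = 0.43s where s = α+β.
Need P(θ < 0.7) = 0.975 under Beta(0.57s, 0.43s). Normal approximation: (q−m)/√(m(1−m)/s) ≈ z_{0.975} = 1.96, so s ≈ 0.57·0.43·(1.96)²/(0.7−0.57)² = 55.7.
At s = 55.7: P(θ<0.7) ≈ 0.979. Adjusting to match 0.975 gives s ≈ 52.13.
So α = 0.57·52.13 ≈ 29.71, β = 0.43·52.13 ≈ 22.42.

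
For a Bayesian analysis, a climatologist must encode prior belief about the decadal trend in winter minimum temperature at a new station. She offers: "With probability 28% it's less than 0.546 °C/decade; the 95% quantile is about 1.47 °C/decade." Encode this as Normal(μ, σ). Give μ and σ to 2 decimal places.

μ = 0.79, σ = 0.41

For Normal(μ,σ), the p-quantile is μ + z_p·σ. Here z_{0.28} = -0.5828, z_{0.95} = 1.645.
So 0.546 = μ − 0.5828σ and 1.47 = μ + 1.645σ.
Subtracting: σ = (1.47 − 0.546)/(1.645 − (-0.5828)) = 0.41.
Then μ = 0.546 − (-0.5828)·0.41 = 0.79.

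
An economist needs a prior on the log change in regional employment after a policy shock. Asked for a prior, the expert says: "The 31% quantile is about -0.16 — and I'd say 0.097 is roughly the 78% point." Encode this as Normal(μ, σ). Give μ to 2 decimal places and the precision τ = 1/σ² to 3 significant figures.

For Normal(μ,σ), the p-quantile is μ + z_p·σ. Here z_{0.31} = -0.4959, z_{0.78} = 0.7722.
So -0.16 = μ − 0.4959σ and 0.097 = μ + 0.7722σ.
Subtracting: σ = (0.097 − -0.16)/(0.7722 − (-0.4959)) = 0.20.
Then μ = -0.16 − (-0.4959)·0.20 = -0.06.
Precision τ = 1/σ² = 1/0.2027² = 24.3.

μ = -0.06, τ = 24.3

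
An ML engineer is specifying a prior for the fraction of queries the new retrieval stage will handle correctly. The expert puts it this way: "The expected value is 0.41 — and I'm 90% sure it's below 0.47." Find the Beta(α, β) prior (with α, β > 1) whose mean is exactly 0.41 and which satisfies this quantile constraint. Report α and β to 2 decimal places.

With mean 0.41 fixed, write α = 0.41s, β = 0.59s where s = α+β.
Need P(θ < 0.47) = 0.9 under Beta(0.41s, 0.59s). Normal approximation: (q−m)/√(m(1−m)/s) ≈ z_{0.9} = 1.28, so s ≈ 0.41·0.59·(1.28)²/(0.47−0.41)² = 110.4.
At s = 110.4: P(θ<0.47) ≈ 0.899. Adjusting to match 0.9 gives s ≈ 111.30.
So α = 0.41·111.30 ≈ 45.63, β = 0.59·111.30 ≈ 65.66.

α ≈ 45.63, β ≈ 65.66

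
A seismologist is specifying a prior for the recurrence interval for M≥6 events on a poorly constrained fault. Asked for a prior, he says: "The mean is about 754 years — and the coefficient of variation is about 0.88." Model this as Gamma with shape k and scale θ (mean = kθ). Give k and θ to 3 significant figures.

k ≈ 1.29, θ ≈ 584

For Gamma(k, scale θ): mean = kθ, variance = kθ², so CV = 1/√k.
CV = 0.88, hence k = 1/CV² = 1.29.
Then θ = mean/k = 754/1.29 = 584.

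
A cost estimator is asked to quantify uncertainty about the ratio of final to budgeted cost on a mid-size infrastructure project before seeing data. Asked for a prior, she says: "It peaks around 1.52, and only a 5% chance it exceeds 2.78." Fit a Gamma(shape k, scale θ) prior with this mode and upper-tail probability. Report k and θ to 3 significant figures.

k ≈ 8.64, θ ≈ 0.199

Gamma(k,θ) with k>1 has mode (k−1)θ, so θ = 1.52/(k−1).
Need P(X < 2.78) = 0.95 with θ tied to k this way. Start at k = 2, θ = 1.52: P(X<2.78) ≈ 0.546.
Too low — raise k to concentrate. Iterating converges to k ≈ 8.64.
Then θ = 1.52/(8.64−1) ≈ 0.199.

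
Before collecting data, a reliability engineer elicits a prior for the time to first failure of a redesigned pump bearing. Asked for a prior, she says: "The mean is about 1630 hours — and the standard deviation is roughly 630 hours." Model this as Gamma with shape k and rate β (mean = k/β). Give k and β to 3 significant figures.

k ≈ 6.69, β ≈ 0.00411

For Gamma(k, rate β): mean = k/β, variance = k/β², so CV = 1/√k.
CV = SD/mean = 630/1630 = 0.3865, hence k = 1/CV² = 6.69.
Then β = k/mean = 6.69/1630 = 0.00411.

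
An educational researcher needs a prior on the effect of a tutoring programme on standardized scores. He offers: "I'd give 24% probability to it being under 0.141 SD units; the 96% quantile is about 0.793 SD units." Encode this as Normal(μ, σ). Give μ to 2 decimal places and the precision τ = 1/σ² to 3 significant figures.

μ = 0.33, τ = 14.2

For Normal(μ,σ), the p-quantile is μ + z_p·σ. Here z_{0.24} = -0.7063, z_{0.96} = 1.751.
So 0.141 = μ − 0.7063σ and 0.793 = μ + 1.751σ.
Subtracting: σ = (0.793 − 0.141)/(1.751 − (-0.7063)) = 0.27.
Then μ = 0.141 − (-0.7063)·0.27 = 0.33.
Precision τ = 1/σ² = 1/0.2654² = 14.2.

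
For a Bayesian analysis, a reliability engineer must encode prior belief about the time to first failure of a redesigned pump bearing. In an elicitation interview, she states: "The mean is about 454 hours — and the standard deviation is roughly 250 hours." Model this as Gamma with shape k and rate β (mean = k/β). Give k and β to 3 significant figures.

For Gamma(k, rate β): mean = k/β, variance = k/β², so CV = 1/√k.
CV = SD/mean = 250/454 = 0.5507, hence k = 1/CV² = 3.3.
Then β = k/mean = 3.3/454 = 0.00726.

k ≈ 3.3, β ≈ 0.00726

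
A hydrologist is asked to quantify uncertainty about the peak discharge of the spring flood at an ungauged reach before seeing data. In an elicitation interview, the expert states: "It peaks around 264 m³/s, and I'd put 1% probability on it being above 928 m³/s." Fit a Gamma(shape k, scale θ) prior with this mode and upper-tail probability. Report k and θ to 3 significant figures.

k ≈ 3.74, θ ≈ 96.4

Gamma(k,θ) with k>1 has mode (k−1)θ, so θ = 264/(k−1).
Need P(X < 928) = 0.99 with θ tied to k this way. Start at k = 2, θ = 264: P(X<928) ≈ 0.866.
Too low — raise k to concentrate. Iterating converges to k ≈ 3.74.
Then θ = 264/(3.74−1) ≈ 96.4.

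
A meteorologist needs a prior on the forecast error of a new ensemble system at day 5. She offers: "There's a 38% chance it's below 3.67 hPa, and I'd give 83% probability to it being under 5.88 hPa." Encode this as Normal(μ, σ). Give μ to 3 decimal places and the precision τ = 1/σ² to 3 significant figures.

For Normal(μ,σ), the p-quantile is μ + z_p·σ. Here z_{0.38} = -0.3055, z_{0.83} = 0.9542.
So 3.67 = μ − 0.3055σ and 5.88 = μ + 0.9542σ.
Subtracting: σ = (5.88 − 3.67)/(0.9542 − (-0.3055)) = 1.754.
Then μ = 3.67 − (-0.3055)·1.754 = 4.206.
Precision τ = 1/σ² = 1/1.754² = 0.325.

μ = 4.206, τ = 0.325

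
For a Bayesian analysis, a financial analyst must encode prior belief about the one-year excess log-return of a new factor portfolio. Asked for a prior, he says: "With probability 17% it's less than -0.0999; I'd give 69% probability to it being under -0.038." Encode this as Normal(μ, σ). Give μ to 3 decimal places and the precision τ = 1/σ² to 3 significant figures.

μ = -0.059, τ = 549

The p-quantile of Normal(μ,σ) is μ + z_p·σ, with z_{0.17} = -0.9542 and z_{0.69} = 0.4959.
Eliminate σ: μ = (z₂·x₁ − z₁·x₂)/(z₂ − z₁) = (0.4959·-0.0999 − (-0.9542)·-0.038)/1.45 = -0.059.
Then σ = (x₂ − x₁)/(z₂ − z₁) = (-0.038 − -0.0999)/1.45 = 0.043.
Precision τ = 1/σ² = 1/0.04269² = 549.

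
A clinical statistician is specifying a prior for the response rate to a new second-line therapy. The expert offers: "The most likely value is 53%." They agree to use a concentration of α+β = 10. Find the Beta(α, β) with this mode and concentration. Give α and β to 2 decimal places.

α = 5.24, β = 4.76

For α,β > 1 the Beta mode is (α−1)/(α+β−2). With α+β = 10, the mode is (α−1)/8.
Set (α−1)/8 = 0.53 → α = 1 + 0.53·8 = 5.24.
β = 10 − α = 4.76.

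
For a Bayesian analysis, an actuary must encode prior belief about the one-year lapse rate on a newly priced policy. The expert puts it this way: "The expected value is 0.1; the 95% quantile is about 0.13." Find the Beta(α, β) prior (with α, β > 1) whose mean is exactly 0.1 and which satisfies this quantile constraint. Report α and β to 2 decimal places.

With mean 0.1 fixed, write α = 0.1s, β = 0.9s where s = α+β.
Need P(θ < 0.13) = 0.95 under Beta(0.1s, 0.9s). Normal approximation: (q−m)/√(m(1−m)/s) ≈ z_{0.95} = 1.64, so s ≈ 0.1·0.9·(1.64)²/(0.13−0.1)² = 270.6.
At s = 270.6: P(θ<0.13) ≈ 0.942. Adjusting to match 0.95 gives s ≈ 297.81.
So α = 0.1·297.81 ≈ 29.78, β = 0.9·297.81 ≈ 268.03.

α ≈ 29.78, β ≈ 268.03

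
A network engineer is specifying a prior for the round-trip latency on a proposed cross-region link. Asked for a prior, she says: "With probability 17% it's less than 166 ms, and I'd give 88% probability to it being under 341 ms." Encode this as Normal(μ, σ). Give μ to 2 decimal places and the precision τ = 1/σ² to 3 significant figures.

μ = 244.43, τ = 0.000148

The p-quantile of Normal(μ,σ) is μ + z_p·σ, with z_{0.17} = -0.9542 and z_{0.88} = 1.175.
Eliminate σ: μ = (z₂·x₁ − z₁·x₂)/(z₂ − z₁) = (1.175·166 − (-0.9542)·341)/2.129 = 244.43.
Then σ = (x₂ − x₁)/(z₂ − z₁) = (341 − 166)/2.129 = 82.19.
Precision τ = 1/σ² = 1/82.19² = 0.000148.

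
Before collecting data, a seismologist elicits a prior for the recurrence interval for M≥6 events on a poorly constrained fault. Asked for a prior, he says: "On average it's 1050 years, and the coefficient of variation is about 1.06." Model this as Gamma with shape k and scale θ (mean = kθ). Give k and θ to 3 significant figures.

For Gamma(k, scale θ): mean = kθ, variance = kθ², so CV = 1/√k.
CV = 1.06, hence k = 1/CV² = 0.89.
Then θ = mean/k = 1050/0.89 = 1180.

k ≈ 0.89, θ ≈ 1180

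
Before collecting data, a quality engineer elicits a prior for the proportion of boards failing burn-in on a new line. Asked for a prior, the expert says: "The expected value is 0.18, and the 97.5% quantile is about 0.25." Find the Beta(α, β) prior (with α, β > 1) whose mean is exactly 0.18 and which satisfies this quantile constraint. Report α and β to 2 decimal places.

With mean 0.18 fixed, write α = 0.18s, β = 0.82s where s = α+β.
Need P(θ < 0.25) = 0.975 under Beta(0.18s, 0.82s). Normal approximation: (q−m)/√(m(1−m)/s) ≈ z_{0.975} = 1.96, so s ≈ 0.18·0.82·(1.96)²/(0.25−0.18)² = 115.7.
At s = 115.7: P(θ<0.25) ≈ 0.968. Adjusting to match 0.975 gives s ≈ 130.77.
So α = 0.18·130.77 ≈ 23.54, β = 0.82·130.77 ≈ 107.23.

α ≈ 23.54, β ≈ 107.23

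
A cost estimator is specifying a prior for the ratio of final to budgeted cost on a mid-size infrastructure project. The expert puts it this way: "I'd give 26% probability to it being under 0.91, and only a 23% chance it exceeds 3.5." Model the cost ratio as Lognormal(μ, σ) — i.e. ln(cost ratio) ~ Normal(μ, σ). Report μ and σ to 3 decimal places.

If T ~ Lognormal(μ,σ) then ln T ~ Normal(μ,σ), so the p-quantile of ln T is μ + z_p·σ.
ln(0.91) = -0.09431 and ln(3.5) = 1.253; z_{0.26} = -0.6433, z_{0.77} = 0.7388.
σ = (1.253 − -0.09431)/(0.7388 − (-0.6433)) = 0.975.
μ = -0.09431 − (-0.6433)·0.975 = 0.533.

μ ≈ 0.533, σ ≈ 0.975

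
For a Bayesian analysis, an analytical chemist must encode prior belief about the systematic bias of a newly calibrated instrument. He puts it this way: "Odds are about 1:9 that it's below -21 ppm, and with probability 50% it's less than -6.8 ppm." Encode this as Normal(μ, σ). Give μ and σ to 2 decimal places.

μ = -6.80, σ = 11.08

The p-quantile of Normal(μ,σ) is μ + z_p·σ, with z_{0.1} = -1.282 and z_{0.5} = 0.
Eliminate σ: μ = (z₂·x₁ − z₁·x₂)/(z₂ − z₁) = (0·-21 − (-1.282)·-6.8)/1.282 = -6.80.
Then σ = (x₂ − x₁)/(z₂ − z₁) = (-6.8 − -21)/1.282 = 11.08.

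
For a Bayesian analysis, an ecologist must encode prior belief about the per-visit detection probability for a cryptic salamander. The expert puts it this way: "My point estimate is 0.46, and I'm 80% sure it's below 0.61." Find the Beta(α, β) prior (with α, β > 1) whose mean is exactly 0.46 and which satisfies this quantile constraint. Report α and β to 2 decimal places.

With mean 0.46 fixed, write α = 0.46s, β = 0.54s where s = α+β.
Need P(θ < 0.61) = 0.8 under Beta(0.46s, 0.54s). Normal approximation: (q−m)/√(m(1−m)/s) ≈ z_{0.8} = 0.842, so s ≈ 0.46·0.54·(0.842)²/(0.61−0.46)² = 7.8.
At s = 7.8: P(θ<0.61) ≈ 0.800. Adjusting to match 0.8 gives s ≈ 7.85.
So α = 0.46·7.85 ≈ 3.61, β = 0.54·7.85 ≈ 4.24.

α ≈ 3.61, β ≈ 4.24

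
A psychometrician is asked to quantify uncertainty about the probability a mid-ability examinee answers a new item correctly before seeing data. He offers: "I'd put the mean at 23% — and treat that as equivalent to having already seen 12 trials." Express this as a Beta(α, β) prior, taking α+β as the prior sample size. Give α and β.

Under the effective-sample-size interpretation, Beta(α, β) has prior mean α/(α+β) and prior sample size α+β.
So α+β = 12 and α/(α+β) = 0.23, giving α = 0.23·12 = 2.76 and β = 12 − 2.76 = 9.24.

α = 2.76, β = 9.24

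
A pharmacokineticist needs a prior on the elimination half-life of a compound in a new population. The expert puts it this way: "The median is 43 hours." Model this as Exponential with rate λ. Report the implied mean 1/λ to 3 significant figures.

mean ≈ 62 hours

Exponential median = ln 2 / λ, so λ = ln 2 / 43.0 = 0.0161.
Mean = 1/λ = 62 hours.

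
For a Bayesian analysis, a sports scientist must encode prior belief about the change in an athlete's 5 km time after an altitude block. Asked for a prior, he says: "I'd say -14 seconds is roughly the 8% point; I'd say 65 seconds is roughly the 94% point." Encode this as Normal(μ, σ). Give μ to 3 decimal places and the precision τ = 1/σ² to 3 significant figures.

μ = 23.502, τ = 0.0014

For Normal(μ,σ), the p-quantile is μ + z_p·σ. Here z_{0.08} = -1.405, z_{0.94} = 1.555.
So -14 = μ − 1.405σ and 65 = μ + 1.555σ.
Subtracting: σ = (65 − -14)/(1.555 − (-1.405)) = 26.691.
Then μ = -14 − (-1.405)·26.691 = 23.502.
Precision τ = 1/σ² = 1/26.69² = 0.0014.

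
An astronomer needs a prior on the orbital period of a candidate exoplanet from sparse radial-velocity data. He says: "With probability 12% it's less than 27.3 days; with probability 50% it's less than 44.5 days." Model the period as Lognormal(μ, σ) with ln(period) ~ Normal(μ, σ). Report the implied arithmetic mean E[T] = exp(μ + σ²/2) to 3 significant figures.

E[T] ≈ 48.5 days

If T ~ Lognormal(μ,σ) then ln T ~ Normal(μ,σ), so the p-quantile of ln T is μ + z_p·σ.
ln(27.3) = 3.307 and ln(44.5) = 3.795; z_{0.12} = -1.175, z_{0.5} = 0.
σ = (3.795 − 3.307)/(0 − (-1.175)) = 0.416.
μ = 3.307 − (-1.175)·0.416 = 3.795.
E[T] = exp(μ + σ²/2) = exp(3.795 + 0.0865) = 48.5 days.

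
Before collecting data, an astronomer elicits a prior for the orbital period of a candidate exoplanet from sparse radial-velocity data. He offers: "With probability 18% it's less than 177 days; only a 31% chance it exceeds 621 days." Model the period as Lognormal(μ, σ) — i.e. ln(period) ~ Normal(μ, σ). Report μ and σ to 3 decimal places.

If T ~ Lognormal(μ,σ) then ln T ~ Normal(μ,σ), so the p-quantile of ln T is μ + z_p·σ.
ln(177) = 5.176 and ln(621) = 6.431; z_{0.18} = -0.9154, z_{0.69} = 0.4959.
σ = (6.431 − 5.176)/(0.4959 − (-0.9154)) = 0.889.
μ = 5.176 − (-0.9154)·0.889 = 5.990.

μ ≈ 5.990, σ ≈ 0.889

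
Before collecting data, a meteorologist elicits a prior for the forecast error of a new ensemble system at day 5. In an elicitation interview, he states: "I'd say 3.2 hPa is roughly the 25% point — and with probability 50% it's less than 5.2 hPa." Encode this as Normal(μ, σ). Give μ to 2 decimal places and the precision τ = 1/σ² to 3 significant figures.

For Normal(μ,σ), the p-quantile is μ + z_p·σ. Here z_{0.25} = -0.6745, z_{0.5} = 0.
So 3.2 = μ − 0.6745σ and 5.2 = μ + 0σ.
Subtracting: σ = (5.2 − 3.2)/(0 − (-0.6745)) = 2.97.
Then μ = 3.2 − (-0.6745)·2.97 = 5.20.
Precision τ = 1/σ² = 1/2.965² = 0.114.

μ = 5.20, τ = 0.114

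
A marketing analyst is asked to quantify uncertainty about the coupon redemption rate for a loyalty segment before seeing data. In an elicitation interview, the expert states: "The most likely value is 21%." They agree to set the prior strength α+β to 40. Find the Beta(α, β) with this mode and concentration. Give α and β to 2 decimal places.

α = 8.98, β = 31.02

For α,β > 1 the Beta mode is (α−1)/(α+β−2). With α+β = 40, the mode is (α−1)/38.
Set (α−1)/38 = 0.21 → α = 1 + 0.21·38 = 8.98.
β = 40 − α = 31.02.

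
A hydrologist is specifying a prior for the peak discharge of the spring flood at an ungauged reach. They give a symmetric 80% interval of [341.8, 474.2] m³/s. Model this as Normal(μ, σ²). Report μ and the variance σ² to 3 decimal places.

A symmetric 80% interval runs μ ± z·σ with z = 1.282.
Half-width = 66.2, so σ = 66.2/1.282 = 51.6561 and σ² = 2668.356.
μ is the interval midpoint, 408.000.

μ = 408.000, σ² = 2668.356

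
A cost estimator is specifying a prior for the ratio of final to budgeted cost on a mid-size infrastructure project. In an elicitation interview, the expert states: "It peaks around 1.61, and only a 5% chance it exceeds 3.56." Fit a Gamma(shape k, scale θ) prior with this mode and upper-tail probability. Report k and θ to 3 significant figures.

Gamma(k,θ) with k>1 has mode (k−1)θ, so θ = 1.61/(k−1).
Need P(X < 3.56) = 0.95 with θ tied to k this way. Start at k = 2, θ = 1.61: P(X<3.56) ≈ 0.648.
Too low — raise k to concentrate. Iterating converges to k ≈ 5.37.
Then θ = 1.61/(5.37−1) ≈ 0.369.

k ≈ 5.37, θ ≈ 0.369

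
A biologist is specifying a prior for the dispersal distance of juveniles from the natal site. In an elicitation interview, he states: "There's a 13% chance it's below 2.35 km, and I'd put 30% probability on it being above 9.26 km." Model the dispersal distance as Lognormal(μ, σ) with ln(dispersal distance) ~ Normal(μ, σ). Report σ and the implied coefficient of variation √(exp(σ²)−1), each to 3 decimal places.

σ ≈ 0.831, CV ≈ 0.997

If T ~ Lognormal(μ,σ) then ln T ~ Normal(μ,σ), so the p-quantile of ln T is μ + z_p·σ.
ln(2.35) = 0.8544 and ln(9.26) = 2.226; z_{0.13} = -1.126, z_{0.7} = 0.5244.
σ = (2.226 − 0.8544)/(0.5244 − (-1.126)) = 0.831.
μ = 0.8544 − (-1.126)·0.831 = 1.790.
CV = √(exp(σ²)−1) = √(exp(0.6900)−1) = 0.997.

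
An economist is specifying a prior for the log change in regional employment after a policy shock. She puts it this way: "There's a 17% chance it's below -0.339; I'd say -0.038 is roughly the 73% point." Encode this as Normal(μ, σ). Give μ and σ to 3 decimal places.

The p-quantile of Normal(μ,σ) is μ + z_p·σ, with z_{0.17} = -0.9542 and z_{0.73} = 0.6128.
Eliminate σ: μ = (z₂·x₁ − z₁·x₂)/(z₂ − z₁) = (0.6128·-0.339 − (-0.9542)·-0.038)/1.567 = -0.156.
Then σ = (x₂ − x₁)/(z₂ − z₁) = (-0.038 − -0.339)/1.567 = 0.192.

μ = -0.156, σ = 0.192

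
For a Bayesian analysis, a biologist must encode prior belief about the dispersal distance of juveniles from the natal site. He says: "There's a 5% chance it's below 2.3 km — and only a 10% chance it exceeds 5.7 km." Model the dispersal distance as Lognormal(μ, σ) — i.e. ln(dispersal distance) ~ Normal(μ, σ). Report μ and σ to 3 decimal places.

μ ≈ 1.343, σ ≈ 0.310

If T ~ Lognormal(μ,σ) then ln T ~ Normal(μ,σ), so the p-quantile of ln T is μ + z_p·σ.
ln(2.3) = 0.8329 and ln(5.7) = 1.74; z_{0.05} = -1.645, z_{0.9} = 1.282.
σ = (1.74 − 0.8329)/(1.282 − (-1.645)) = 0.310.
μ = 0.8329 − (-1.645)·0.310 = 1.343.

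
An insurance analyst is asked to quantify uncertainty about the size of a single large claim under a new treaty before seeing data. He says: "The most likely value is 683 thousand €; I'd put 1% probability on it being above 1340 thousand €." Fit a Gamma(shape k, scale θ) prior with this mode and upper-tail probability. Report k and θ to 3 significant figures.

k ≈ 11.9, θ ≈ 62.9

Gamma(k,θ) with k>1 has mode (k−1)θ, so θ = 683/(k−1).
Need P(X < 1340) = 0.99 with θ tied to k this way. Start at k = 2, θ = 683: P(X<1340) ≈ 0.584.
Too low — raise k to concentrate. Iterating converges to k ≈ 11.9.
Then θ = 683/(11.9−1) ≈ 62.9.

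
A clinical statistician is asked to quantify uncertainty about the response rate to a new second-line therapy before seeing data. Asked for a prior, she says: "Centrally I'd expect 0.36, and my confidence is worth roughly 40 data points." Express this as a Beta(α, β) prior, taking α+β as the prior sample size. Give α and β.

Under the effective-sample-size interpretation, Beta(α, β) has prior mean α/(α+β) and prior sample size α+β.
So α+β = 40 and α/(α+β) = 0.36, giving α = 0.36·40 = 14.4 and β = 40 − 14.4 = 25.6.

α = 14.4, β = 25.6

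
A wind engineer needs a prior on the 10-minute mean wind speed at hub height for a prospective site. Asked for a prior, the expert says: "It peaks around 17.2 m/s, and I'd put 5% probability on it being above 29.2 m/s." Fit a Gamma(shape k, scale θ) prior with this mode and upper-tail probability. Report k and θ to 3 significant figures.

k ≈ 11, θ ≈ 1.73

Gamma(k,θ) with k>1 has mode (k−1)θ, so θ = 17.2/(k−1).
Need P(X < 29.2) = 0.95 with θ tied to k this way. Start at k = 2, θ = 17.2: P(X<29.2) ≈ 0.506.
Too low — raise k to concentrate. Iterating converges to k ≈ 11.
Then θ = 17.2/(11−1) ≈ 1.73.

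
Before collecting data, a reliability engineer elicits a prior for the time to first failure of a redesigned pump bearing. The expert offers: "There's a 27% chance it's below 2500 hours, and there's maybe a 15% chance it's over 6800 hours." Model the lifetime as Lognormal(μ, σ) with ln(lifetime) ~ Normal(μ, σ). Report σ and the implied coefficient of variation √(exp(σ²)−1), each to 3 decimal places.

σ ≈ 0.607, CV ≈ 0.667

If T ~ Lognormal(μ,σ) then ln T ~ Normal(μ,σ), so the p-quantile of ln T is μ + z_p·σ.
ln(2500) = 7.824 and ln(6800) = 8.825; z_{0.27} = -0.6128, z_{0.85} = 1.036.
σ = (8.825 − 7.824)/(1.036 − (-0.6128)) = 0.607.
μ = 7.824 − (-0.6128)·0.607 = 8.196.
CV = √(exp(σ²)−1) = √(exp(0.3681)−1) = 0.667.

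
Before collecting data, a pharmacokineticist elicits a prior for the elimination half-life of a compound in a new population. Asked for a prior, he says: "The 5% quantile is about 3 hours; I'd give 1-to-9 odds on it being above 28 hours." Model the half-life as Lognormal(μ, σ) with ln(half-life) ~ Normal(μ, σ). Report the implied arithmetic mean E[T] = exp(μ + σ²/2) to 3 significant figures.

If T ~ Lognormal(μ,σ) then ln T ~ Normal(μ,σ), so the p-quantile of ln T is μ + z_p·σ.
ln(3) = 1.099 and ln(28) = 3.332; z_{0.05} = -1.645, z_{0.9} = 1.282.
σ = (3.332 − 1.099)/(1.282 − (-1.645)) = 0.763.
μ = 1.099 − (-1.645)·0.763 = 2.354.
E[T] = exp(μ + σ²/2) = exp(2.354 + 0.2913) = 14.1 hours.

E[T] ≈ 14.1 hours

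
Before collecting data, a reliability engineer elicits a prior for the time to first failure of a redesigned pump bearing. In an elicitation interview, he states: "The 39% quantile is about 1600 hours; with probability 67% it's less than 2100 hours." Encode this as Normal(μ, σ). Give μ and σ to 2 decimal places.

μ = 1794.18, σ = 695.19

The p-quantile of Normal(μ,σ) is μ + z_p·σ, with z_{0.39} = -0.2793 and z_{0.67} = 0.4399.
Eliminate σ: μ = (z₂·x₁ − z₁·x₂)/(z₂ − z₁) = (0.4399·1600 − (-0.2793)·2100)/0.7192 = 1794.18.
Then σ = (x₂ − x₁)/(z₂ − z₁) = (2100 − 1600)/0.7192 = 695.19.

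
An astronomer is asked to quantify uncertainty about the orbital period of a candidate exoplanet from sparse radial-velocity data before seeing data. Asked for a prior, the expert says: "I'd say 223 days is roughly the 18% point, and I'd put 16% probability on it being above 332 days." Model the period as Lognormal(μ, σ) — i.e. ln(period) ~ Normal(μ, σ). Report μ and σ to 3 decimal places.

If T ~ Lognormal(μ,σ) then ln T ~ Normal(μ,σ), so the p-quantile of ln T is μ + z_p·σ.
ln(223) = 5.407 and ln(332) = 5.805; z_{0.18} = -0.9154, z_{0.84} = 0.9945.
σ = (5.805 − 5.407)/(0.9945 − (-0.9154)) = 0.208.
μ = 5.407 − (-0.9154)·0.208 = 5.598.

μ ≈ 5.598, σ ≈ 0.208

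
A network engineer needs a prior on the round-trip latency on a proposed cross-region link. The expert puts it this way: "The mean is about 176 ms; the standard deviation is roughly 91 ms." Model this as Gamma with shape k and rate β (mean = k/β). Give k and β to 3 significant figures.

k ≈ 3.74, β ≈ 0.0213

For Gamma(k, rate β): mean = k/β, variance = k/β², so CV = 1/√k.
CV = SD/mean = 91/176 = 0.517, hence k = 1/CV² = 3.74.
Then β = k/mean = 3.74/176 = 0.0213.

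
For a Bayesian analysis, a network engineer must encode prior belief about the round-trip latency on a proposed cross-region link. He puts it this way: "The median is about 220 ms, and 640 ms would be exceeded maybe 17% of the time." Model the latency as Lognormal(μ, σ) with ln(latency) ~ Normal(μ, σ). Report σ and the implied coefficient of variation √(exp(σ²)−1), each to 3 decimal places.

σ ≈ 1.119, CV ≈ 1.581

If T ~ Lognormal(μ,σ) then ln T ~ Normal(μ,σ), so the p-quantile of ln T is μ + z_p·σ.
ln(220) = 5.394 and ln(640) = 6.461; z_{0.5} = 0, z_{0.83} = 0.9542.
σ = (6.461 − 5.394)/(0.9542 − (0)) = 1.119.
μ = 5.394 − (0)·1.119 = 5.394.
CV = √(exp(σ²)−1) = √(exp(1.2525)−1) = 1.581.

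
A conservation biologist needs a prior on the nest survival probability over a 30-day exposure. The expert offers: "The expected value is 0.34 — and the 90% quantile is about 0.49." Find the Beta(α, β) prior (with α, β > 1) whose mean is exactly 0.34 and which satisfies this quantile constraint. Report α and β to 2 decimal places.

With mean 0.34 fixed, write α = 0.34s, β = 0.66s where s = α+β.
Need P(θ < 0.49) = 0.9 under Beta(0.34s, 0.66s). Normal approximation: (q−m)/√(m(1−m)/s) ≈ z_{0.9} = 1.28, so s ≈ 0.34·0.66·(1.28)²/(0.49−0.34)² = 16.4.
At s = 16.4: P(θ<0.49) ≈ 0.897. Adjusting to match 0.9 gives s ≈ 16.90.
So α = 0.34·16.90 ≈ 5.74, β = 0.66·16.90 ≈ 11.15.

α ≈ 5.74, β ≈ 11.15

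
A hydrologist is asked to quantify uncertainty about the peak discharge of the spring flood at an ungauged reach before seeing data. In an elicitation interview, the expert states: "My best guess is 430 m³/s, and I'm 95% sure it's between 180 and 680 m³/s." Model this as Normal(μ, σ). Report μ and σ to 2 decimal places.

A symmetric 95% interval runs μ ± z·σ with z = 1.96.
Half-width = 250, so σ = 250/1.96 = 127.55.
μ is the stated best guess, 430.00.

μ = 430.00, σ = 127.55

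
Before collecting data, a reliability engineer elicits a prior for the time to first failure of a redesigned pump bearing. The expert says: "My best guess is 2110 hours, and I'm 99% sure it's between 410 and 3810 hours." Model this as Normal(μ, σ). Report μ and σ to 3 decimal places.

μ = 2110.000, σ = 659.982

A symmetric 99% interval runs μ ± z·σ with z = 2.576.
Half-width = 1700, so σ = 1700/2.576 = 659.982.
μ is the stated best guess, 2110.000.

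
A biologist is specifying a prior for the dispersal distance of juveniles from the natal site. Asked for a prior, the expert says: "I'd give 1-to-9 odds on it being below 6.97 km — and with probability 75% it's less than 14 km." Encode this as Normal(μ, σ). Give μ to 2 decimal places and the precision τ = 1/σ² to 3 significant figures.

μ = 11.58, τ = 0.0774

For Normal(μ,σ), the p-quantile is μ + z_p·σ. Here z_{0.1} = -1.282, z_{0.75} = 0.6745.
So 6.97 = μ − 1.282σ and 14 = μ + 0.6745σ.
Subtracting: σ = (14 − 6.97)/(0.6745 − (-1.282)) = 3.59.
Then μ = 6.97 − (-1.282)·3.59 = 11.58.
Precision τ = 1/σ² = 1/3.594² = 0.0774.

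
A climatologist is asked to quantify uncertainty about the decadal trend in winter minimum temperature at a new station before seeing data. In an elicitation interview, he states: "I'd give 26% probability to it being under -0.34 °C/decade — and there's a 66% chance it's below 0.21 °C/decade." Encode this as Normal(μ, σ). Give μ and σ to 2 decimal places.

The p-quantile of Normal(μ,σ) is μ + z_p·σ, with z_{0.26} = -0.6433 and z_{0.66} = 0.4125.
Eliminate σ: μ = (z₂·x₁ − z₁·x₂)/(z₂ − z₁) = (0.4125·-0.34 − (-0.6433)·0.21)/1.056 = -0.00.
Then σ = (x₂ − x₁)/(z₂ − z₁) = (0.21 − -0.34)/1.056 = 0.52.

μ = -0.00, σ = 0.52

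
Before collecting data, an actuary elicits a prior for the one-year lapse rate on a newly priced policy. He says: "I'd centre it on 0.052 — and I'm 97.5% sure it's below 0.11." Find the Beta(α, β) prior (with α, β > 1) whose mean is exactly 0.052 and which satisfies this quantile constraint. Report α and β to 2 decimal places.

With mean 0.052 fixed, write α = 0.052s, β = 0.948s where s = α+β.
Need P(θ < 0.11) = 0.975 under Beta(0.052s, 0.948s). Normal approximation: (q−m)/√(m(1−m)/s) ≈ z_{0.975} = 1.96, so s ≈ 0.052·0.948·(1.96)²/(0.11−0.052)² = 56.3.
At s = 56.3: P(θ<0.11) ≈ 0.955. Adjusting to match 0.975 gives s ≈ 79.66.
So α = 0.052·79.66 ≈ 4.14, β = 0.948·79.66 ≈ 75.52.

α ≈ 4.14, β ≈ 75.52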